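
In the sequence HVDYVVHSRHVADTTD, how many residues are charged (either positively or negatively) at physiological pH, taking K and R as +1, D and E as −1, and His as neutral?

Charged side chains at pH ~7.4: K, R (positive); D, E (negative).
Matching residues: D3, R9, D13, D16.

4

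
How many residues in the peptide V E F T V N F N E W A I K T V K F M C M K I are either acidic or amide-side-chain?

Acidic: D, E. Amide-side-chain: N, Q.
Acidic residues here: E2, E9 (2).
Amide-side-chain residues here: N6, N8 (2).
The two groups share no amino acid, so total = 2 + 2 = 4.

4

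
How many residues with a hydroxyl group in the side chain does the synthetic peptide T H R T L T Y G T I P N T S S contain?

S, T, and Y are the three residues with a side-chain hydroxyl.
Matching residues: T1, T4, T6, Y7, T9, T13, S14, S15.

8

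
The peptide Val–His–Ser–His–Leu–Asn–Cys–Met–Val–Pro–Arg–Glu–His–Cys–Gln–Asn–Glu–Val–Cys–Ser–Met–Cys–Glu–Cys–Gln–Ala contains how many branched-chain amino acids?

4

The BCAAs are Val, Leu, and Ile — aliphatic side chains with a branch point.
Matching residues: Val1, Leu5, Val9, Val18.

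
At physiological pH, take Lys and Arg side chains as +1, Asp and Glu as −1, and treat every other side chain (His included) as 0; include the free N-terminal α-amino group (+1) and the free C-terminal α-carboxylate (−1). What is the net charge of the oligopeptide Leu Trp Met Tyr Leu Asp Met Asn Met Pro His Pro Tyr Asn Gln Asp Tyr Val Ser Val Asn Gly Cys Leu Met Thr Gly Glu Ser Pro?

Positive (K, R): none → +0.
Negative (D, E): Asp6, Asp16, Glu28 → −3.
The N-terminus (+1) and C-terminus (−1) cancel.
Net charge = (+0) + (−3) = −3.

-3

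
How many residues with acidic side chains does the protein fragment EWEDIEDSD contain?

6

Aspartate (D) and glutamate (E) have carboxylic-acid side chains and are the acidic amino acids.
Matching residues: E1, E3, D4, E6, D7, D9.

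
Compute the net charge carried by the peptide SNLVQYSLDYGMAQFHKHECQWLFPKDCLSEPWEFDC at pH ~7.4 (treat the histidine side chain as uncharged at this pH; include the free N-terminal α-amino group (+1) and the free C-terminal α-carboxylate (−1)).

-4

At pH ~7.4 the Lys and Arg side chains are protonated (+1), the Asp and Glu side chains are deprotonated (−1), and with His taken as neutral all other side chains carry no charge.
Positive (K, R): K17, K26 → +2.
Negative (D, E): D9, E19, D27, E31, E34, D36 → −6.
The N-terminus (+1) and C-terminus (−1) cancel.
Net charge = (+2) + (−6) = −4.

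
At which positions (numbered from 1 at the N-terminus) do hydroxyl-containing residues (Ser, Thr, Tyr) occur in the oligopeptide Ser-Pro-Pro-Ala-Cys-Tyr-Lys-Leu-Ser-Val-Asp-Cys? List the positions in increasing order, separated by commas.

1, 6, 9

Matching residues: Ser1, Tyr6, Ser9.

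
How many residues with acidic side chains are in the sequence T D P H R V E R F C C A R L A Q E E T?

4

Only D (aspartate) and E (glutamate) carry a side-chain carboxylic acid.
Matching residues: D2, E7, E17, E18.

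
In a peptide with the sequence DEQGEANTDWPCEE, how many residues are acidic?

The acidic residues are Asp (D) and Glu (E), whose side chains end in a carboxylate group.
Matching residues: D1, E2, E5, D9, E13, E14.

6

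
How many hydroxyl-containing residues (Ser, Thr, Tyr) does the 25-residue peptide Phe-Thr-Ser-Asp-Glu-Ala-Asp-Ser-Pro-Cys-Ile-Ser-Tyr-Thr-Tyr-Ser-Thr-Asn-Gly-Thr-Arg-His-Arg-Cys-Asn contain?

10

Matching residues: Thr2, Ser3, Ser8, Ser12, Tyr13, Thr14, Tyr15, Ser16, Thr17, Thr20.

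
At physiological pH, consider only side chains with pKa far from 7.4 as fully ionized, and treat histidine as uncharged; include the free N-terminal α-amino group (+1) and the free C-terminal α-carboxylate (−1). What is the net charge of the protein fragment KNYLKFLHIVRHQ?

At pH ~7.4 the Lys and Arg side chains are protonated (+1), the Asp and Glu side chains are deprotonated (−1), and with His taken as neutral all other side chains carry no charge.
Positive (K, R): K1, K5, R11 → +3.
Negative (D, E): none → −0.
The N-terminus (+1) and C-terminus (−1) cancel.
Net charge = (+3) + (−0) = +3.

+3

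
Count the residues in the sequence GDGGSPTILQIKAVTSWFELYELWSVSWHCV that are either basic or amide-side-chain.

Basic: H, K, R. Amide-side-chain: N, Q.
Basic residues here: K12, H29 (2).
Amide-side-chain residues here: Q10 (1).
The two groups share no amino acid, so total = 2 + 1 = 3.

3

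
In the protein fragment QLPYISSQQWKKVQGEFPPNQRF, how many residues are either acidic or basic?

4

Acidic: D, E. Basic: H, K, R.
Acidic residues here: E16 (1).
Basic residues here: K11, K12, R22 (3).
The two groups share no amino acid, so total = 1 + 3 = 4.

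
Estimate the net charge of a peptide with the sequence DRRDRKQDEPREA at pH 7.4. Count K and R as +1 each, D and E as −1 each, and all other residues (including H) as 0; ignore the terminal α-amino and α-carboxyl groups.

0

Positive (K, R): R2, R3, R5, K6, R11 → +5.
Negative (D, E): D1, D4, D8, E9, E12 → −5.
Net charge = (+5) + (−5) = 0.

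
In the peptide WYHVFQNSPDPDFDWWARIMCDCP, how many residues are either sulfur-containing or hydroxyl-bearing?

Sulfur-containing: C, M. Hydroxyl-bearing: S, T, Y.
Sulfur-containing residues here: M20, C21, C23 (3).
Hydroxyl-bearing residues here: Y2, S8 (2).
The two groups share no amino acid, so total = 3 + 2 = 5.

5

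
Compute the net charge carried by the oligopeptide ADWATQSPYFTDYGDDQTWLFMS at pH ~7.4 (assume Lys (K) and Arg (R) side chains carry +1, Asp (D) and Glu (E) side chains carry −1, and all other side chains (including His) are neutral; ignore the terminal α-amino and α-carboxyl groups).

-4

Positive (K, R): none → +0.
Negative (D, E): D2, D12, D15, D16 → −4.
Net charge = (+0) + (−4) = −4.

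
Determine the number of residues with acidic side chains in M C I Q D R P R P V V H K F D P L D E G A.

4

Only D (aspartate) and E (glutamate) carry a side-chain carboxylic acid.
Matching residues: D5, D15, D18, E19.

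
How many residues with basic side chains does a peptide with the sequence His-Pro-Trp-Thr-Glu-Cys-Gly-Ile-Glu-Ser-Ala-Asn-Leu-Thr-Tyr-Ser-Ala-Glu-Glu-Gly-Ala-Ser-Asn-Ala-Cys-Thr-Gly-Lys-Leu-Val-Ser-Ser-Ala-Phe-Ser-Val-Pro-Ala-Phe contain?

Lysine (K), arginine (R), and histidine (H) have basic, nitrogen-containing side chains.
Matching residues: His1, Lys28.

2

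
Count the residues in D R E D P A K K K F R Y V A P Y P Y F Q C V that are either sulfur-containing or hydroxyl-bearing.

Sulfur-containing: C, M. Hydroxyl-bearing: S, T, Y.
Sulfur-containing residues here: C21 (1).
Hydroxyl-bearing residues here: Y12, Y16, Y18 (3).
The two groups share no amino acid, so total = 1 + 3 = 4.

4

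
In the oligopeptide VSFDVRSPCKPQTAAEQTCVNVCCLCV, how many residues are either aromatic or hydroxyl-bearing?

5

Aromatic: F, W, Y. Hydroxyl-bearing: S, T, Y.
Aromatic residues here: F3 (1).
Hydroxyl-bearing residues here: S2, S7, T13, T18 (4).
(Y belongs to both groups, but none appear in this sequence.) Total = 1 + 4 = 5.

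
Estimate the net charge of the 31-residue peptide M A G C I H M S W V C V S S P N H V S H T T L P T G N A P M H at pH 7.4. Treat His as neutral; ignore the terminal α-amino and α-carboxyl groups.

The side chains ionized at physiological pH are Lys/Arg (+1) and Asp/Glu (−1); with His treated as neutral, nothing else contributes.
Positive (K, R): none → +0.
Negative (D, E): none → −0.
Net charge = (+0) + (−0) = 0.

0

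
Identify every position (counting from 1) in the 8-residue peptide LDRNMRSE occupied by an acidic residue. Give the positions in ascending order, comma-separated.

Only D (aspartate) and E (glutamate) carry a side-chain carboxylic acid.
Matching residues: D2, E8.

2, 8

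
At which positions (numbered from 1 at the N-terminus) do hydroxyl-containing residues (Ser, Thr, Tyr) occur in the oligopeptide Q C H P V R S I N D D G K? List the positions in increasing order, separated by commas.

7

Matching residues: S7.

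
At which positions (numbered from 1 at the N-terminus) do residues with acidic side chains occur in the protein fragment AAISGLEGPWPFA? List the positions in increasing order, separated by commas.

7

Only D (aspartate) and E (glutamate) carry a side-chain carboxylic acid.
Matching residues: E7.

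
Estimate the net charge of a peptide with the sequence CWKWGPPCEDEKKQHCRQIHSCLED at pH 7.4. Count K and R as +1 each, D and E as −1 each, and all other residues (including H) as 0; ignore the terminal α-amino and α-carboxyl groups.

Positive (K, R): K3, K12, K13, R17 → +4.
Negative (D, E): E9, D10, E11, E24, D25 → −5.
Net charge = (+4) + (−5) = −1.

-1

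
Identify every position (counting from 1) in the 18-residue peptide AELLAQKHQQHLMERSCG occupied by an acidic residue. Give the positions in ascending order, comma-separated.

The acidic residues are Asp (D) and Glu (E), whose side chains end in a carboxylate group.
Matching residues: E2, E14.

2, 14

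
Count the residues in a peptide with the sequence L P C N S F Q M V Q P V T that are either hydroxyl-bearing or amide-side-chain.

Hydroxyl-bearing: S, T, Y. Amide-side-chain: N, Q.
Hydroxyl-bearing residues here: S5, T13 (2).
Amide-side-chain residues here: N4, Q7, Q10 (3).
The two groups share no amino acid, so total = 2 + 3 = 5.

5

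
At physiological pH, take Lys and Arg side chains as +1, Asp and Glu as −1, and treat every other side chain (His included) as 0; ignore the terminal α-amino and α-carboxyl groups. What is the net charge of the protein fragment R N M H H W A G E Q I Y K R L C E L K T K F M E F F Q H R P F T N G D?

+2

Positive (K, R): R1, K13, R14, K19, K21, R29 → +6.
Negative (D, E): E9, E17, E24, D35 → −4.
Net charge = (+6) + (−4) = +2.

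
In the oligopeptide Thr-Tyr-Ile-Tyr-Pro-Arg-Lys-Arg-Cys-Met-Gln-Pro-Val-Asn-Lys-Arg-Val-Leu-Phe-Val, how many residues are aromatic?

F, W, and Y each carry an aromatic ring on the side chain.
Matching residues: Tyr2, Tyr4, Phe19.

3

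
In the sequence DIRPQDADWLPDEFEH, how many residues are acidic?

6

Only D (aspartate) and E (glutamate) carry a side-chain carboxylic acid.
Matching residues: D1, D6, D8, D12, E13, E15.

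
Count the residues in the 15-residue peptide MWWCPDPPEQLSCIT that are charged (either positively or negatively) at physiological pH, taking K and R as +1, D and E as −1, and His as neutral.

Charged side chains at pH ~7.4: K, R (positive); D, E (negative).
Matching residues: D6, E9.

2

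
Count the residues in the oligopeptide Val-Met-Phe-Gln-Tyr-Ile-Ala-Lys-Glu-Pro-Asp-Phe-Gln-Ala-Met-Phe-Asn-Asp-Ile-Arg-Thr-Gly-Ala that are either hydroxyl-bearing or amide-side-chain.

Hydroxyl-bearing: S, T, Y. Amide-side-chain: N, Q.
Hydroxyl-bearing residues here: Tyr5, Thr21 (2).
Amide-side-chain residues here: Gln4, Gln13, Asn17 (3).
The two groups share no amino acid, so total = 2 + 3 = 5.

5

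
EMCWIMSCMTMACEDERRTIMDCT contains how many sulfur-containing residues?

9

The sulfur-bearing residues are cysteine (–SH) and methionine (–S–CH₃).
Matching residues: M2, C3, M6, C8, M9, M11, C13, M21, C23.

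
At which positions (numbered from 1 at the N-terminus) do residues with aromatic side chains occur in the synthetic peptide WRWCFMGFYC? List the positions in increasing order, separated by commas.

1, 3, 5, 8, 9

Phenylalanine (F), tryptophan (W), and tyrosine (Y) have aromatic ring side chains.
Matching residues: W1, W3, F5, F8, Y9.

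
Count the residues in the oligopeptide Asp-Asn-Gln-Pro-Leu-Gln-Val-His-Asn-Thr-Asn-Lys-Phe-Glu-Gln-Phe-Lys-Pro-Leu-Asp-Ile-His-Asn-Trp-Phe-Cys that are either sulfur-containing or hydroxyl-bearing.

2

Sulfur-containing: C, M. Hydroxyl-bearing: S, T, Y.
Sulfur-containing residues here: Cys26 (1).
Hydroxyl-bearing residues here: Thr10 (1).
The two groups share no amino acid, so total = 1 + 1 = 2.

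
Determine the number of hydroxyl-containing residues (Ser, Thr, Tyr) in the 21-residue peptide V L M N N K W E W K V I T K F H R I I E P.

Matching residues: T13.

1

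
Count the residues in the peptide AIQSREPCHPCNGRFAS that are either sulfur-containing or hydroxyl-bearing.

Sulfur-containing: C, M. Hydroxyl-bearing: S, T, Y.
Sulfur-containing residues here: C8, C11 (2).
Hydroxyl-bearing residues here: S4, S17 (2).
The two groups share no amino acid, so total = 2 + 2 = 4.

4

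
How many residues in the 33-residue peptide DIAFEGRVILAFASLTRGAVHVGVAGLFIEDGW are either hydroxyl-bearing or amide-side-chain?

2

Hydroxyl-bearing: S, T, Y. Amide-side-chain: N, Q.
Hydroxyl-bearing residues here: S14, T16 (2).
Amide-side-chain residues here: none (0).
The two groups share no amino acid, so total = 2 + 0 = 2.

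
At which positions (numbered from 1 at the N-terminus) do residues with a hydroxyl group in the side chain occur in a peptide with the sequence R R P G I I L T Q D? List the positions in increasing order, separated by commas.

The –OH-bearing residues are Ser, Thr (aliphatic alcohols), and Tyr (phenol).
Matching residues: T8.

8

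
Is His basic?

The basic amino acids are Lys (K), Arg (R), and His (H).
Histidine is in this group.

Yes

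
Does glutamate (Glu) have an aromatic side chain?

Phenylalanine (F), tryptophan (W), and tyrosine (Y) have aromatic ring side chains.
Glutamate is not in this group.

No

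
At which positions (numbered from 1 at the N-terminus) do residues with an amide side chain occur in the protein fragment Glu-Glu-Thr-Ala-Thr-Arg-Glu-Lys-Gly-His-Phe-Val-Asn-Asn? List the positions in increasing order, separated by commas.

13, 14

Asparagine (N) and glutamine (Q) have uncharged amide side chains.
Matching residues: Asn13, Asn14.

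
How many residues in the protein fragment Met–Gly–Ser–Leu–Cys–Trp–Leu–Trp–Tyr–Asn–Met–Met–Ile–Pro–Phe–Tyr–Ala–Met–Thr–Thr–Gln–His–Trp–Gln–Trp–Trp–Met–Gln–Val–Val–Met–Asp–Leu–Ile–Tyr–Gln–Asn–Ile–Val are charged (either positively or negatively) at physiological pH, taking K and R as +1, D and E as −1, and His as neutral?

Charged side chains at pH ~7.4: K, R (positive); D, E (negative).
Matching residues: Asp32.

1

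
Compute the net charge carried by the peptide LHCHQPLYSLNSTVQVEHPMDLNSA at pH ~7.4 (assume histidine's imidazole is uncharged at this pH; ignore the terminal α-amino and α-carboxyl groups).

-2

The side chains ionized at physiological pH are Lys/Arg (+1) and Asp/Glu (−1); with His treated as neutral, nothing else contributes.
Positive (K, R): none → +0.
Negative (D, E): E17, D21 → −2.
Net charge = (+0) + (−2) = −2.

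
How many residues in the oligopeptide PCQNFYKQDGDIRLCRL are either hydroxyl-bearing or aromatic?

2

Hydroxyl-bearing: S, T, Y. Aromatic: F, W, Y.
Hydroxyl-bearing residues here: Y6 (1).
Aromatic residues here: F5, Y6 (2).
Y is in both groups, so the 1 Y residue must not be double-counted.
Total = 1 + 2 − 1 = 2.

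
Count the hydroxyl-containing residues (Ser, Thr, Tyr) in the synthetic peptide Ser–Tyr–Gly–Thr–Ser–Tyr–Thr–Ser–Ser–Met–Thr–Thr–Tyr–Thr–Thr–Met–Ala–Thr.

14

Matching residues: Ser1, Tyr2, Thr4, Ser5, Tyr6, Thr7, Ser8, Ser9, Thr11, Thr12, Tyr13, Thr14, Thr15, Thr18.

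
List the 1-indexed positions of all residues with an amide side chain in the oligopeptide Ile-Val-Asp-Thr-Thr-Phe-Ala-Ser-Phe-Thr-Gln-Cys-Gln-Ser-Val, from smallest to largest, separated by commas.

Only N (asparagine) and Q (glutamine) carry a side-chain carboxamide.
Matching residues: Gln11, Gln13.

11, 13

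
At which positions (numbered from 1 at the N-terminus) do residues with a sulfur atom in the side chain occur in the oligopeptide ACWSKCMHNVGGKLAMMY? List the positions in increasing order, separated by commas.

Only Cys (C) and Met (M) have a sulfur atom in the side chain.
Matching residues: C2, C6, M7, M16, M17.

2, 6, 7, 16, 17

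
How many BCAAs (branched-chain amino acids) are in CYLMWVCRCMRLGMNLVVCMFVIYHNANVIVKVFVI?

Valine (V), leucine (L), and isoleucine (I) are the branched-chain amino acids.
Matching residues: L3, V6, L12, L16, V17, V18, V22, I23, V29, I30, V31, V33, V35, I36.

14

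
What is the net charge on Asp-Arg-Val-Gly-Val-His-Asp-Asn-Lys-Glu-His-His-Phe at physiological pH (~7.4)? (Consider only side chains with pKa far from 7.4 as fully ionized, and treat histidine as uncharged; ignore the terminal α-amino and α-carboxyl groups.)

-1

At pH ~7.4 the Lys and Arg side chains are protonated (+1), the Asp and Glu side chains are deprotonated (−1), and with His taken as neutral all other side chains carry no charge.
Positive (K, R): Arg2, Lys9 → +2.
Negative (D, E): Asp1, Asp7, Glu10 → −3.
Net charge = (+2) + (−3) = −1.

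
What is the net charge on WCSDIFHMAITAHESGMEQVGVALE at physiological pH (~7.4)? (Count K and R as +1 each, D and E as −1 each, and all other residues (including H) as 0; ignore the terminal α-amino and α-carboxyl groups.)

Positive (K, R): none → +0.
Negative (D, E): D4, E14, E18, E25 → −4.
Net charge = (+0) + (−4) = −4.

-4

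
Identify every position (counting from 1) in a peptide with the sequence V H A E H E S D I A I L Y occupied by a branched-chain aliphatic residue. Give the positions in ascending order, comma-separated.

Valine (V), leucine (L), and isoleucine (I) are the branched-chain amino acids.
Matching residues: V1, I9, I11, L12.

1, 9, 11, 12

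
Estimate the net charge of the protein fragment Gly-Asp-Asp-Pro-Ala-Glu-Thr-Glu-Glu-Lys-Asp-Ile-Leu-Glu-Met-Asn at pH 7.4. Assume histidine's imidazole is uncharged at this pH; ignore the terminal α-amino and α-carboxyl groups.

-6

Near pH 7.4, K and R contribute +1 each, D and E contribute −1 each, and every other side chain (His included, as stated) is uncharged.
Positive (K, R): Lys10 → +1.
Negative (D, E): Asp2, Asp3, Glu6, Glu8, Glu9, Asp11, Glu14 → −7.
Net charge = (+1) + (−7) = −6.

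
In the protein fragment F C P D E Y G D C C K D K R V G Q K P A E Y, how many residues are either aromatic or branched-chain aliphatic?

Aromatic: F, W, Y. Branched-chain aliphatic: I, L, V.
Aromatic residues here: F1, Y6, Y22 (3).
Branched-chain aliphatic residues here: V15 (1).
The two groups share no amino acid, so total = 3 + 1 = 4.

4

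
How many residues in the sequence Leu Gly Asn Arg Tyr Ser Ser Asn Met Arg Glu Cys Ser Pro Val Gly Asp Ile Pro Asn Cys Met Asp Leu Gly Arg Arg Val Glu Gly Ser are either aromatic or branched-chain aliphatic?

6

Aromatic: F, W, Y. Branched-chain aliphatic: I, L, V.
Aromatic residues here: Tyr5 (1).
Branched-chain aliphatic residues here: Leu1, Val15, Ile18, Leu24, Val28 (5).
The two groups share no amino acid, so total = 1 + 5 = 6.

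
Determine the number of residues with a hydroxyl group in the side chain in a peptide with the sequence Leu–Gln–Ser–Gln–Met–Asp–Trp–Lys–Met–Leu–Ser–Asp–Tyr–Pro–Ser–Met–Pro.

Serine (S), threonine (T), and tyrosine (Y) each carry a hydroxyl group on the side chain.
Matching residues: Ser3, Ser11, Tyr13, Ser15.

4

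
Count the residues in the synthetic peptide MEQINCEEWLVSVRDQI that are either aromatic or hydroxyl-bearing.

2

Aromatic: F, W, Y. Hydroxyl-bearing: S, T, Y.
Aromatic residues here: W9 (1).
Hydroxyl-bearing residues here: S12 (1).
(Y belongs to both groups, but none appear in this sequence.) Total = 1 + 1 = 2.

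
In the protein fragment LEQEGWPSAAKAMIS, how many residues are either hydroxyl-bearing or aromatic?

Hydroxyl-bearing: S, T, Y. Aromatic: F, W, Y.
Hydroxyl-bearing residues here: S8, S15 (2).
Aromatic residues here: W6 (1).
(Y belongs to both groups, but none appear in this sequence.) Total = 2 + 1 = 3.

3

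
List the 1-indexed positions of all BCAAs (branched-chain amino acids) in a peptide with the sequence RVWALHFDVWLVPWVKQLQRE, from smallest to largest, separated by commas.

2, 5, 9, 11, 12, 15, 18

The BCAAs are Val, Leu, and Ile — aliphatic side chains with a branch point.
Matching residues: V2, L5, V9, L11, V12, V15, L18.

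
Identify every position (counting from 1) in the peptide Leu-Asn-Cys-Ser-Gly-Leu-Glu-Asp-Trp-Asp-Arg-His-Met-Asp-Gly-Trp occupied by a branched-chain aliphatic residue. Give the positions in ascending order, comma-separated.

1, 6

Valine (V), leucine (L), and isoleucine (I) are the branched-chain amino acids.
Matching residues: Leu1, Leu6.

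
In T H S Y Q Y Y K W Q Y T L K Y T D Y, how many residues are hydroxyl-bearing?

S, T, and Y are the three residues with a side-chain hydroxyl.
Matching residues: T1, S3, Y4, Y6, Y7, Y11, T12, Y15, T16, Y18.

10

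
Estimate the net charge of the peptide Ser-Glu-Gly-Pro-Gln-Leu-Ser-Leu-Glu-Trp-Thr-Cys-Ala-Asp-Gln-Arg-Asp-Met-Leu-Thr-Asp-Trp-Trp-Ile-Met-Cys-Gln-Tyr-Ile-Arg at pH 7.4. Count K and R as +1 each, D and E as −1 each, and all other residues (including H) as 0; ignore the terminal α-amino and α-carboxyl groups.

-3

Positive (K, R): Arg16, Arg30 → +2.
Negative (D, E): Glu2, Glu9, Asp14, Asp17, Asp21 → −5.
Net charge = (+2) + (−5) = −3.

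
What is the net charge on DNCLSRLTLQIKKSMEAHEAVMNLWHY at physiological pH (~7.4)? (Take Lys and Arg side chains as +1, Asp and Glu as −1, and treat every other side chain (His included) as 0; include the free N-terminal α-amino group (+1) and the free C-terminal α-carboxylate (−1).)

0

Positive (K, R): R6, K12, K13 → +3.
Negative (D, E): D1, E16, E19 → −3.
The N-terminus (+1) and C-terminus (−1) cancel.
Net charge = (+3) + (−3) = 0.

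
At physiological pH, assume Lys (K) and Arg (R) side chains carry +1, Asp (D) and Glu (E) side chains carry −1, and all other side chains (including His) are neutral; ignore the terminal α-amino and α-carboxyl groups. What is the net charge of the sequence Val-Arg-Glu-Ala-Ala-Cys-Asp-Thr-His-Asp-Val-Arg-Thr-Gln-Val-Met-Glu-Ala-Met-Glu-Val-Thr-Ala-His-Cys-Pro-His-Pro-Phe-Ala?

-3

Positive (K, R): Arg2, Arg12 → +2.
Negative (D, E): Glu3, Asp7, Asp10, Glu17, Glu20 → −5.
Net charge = (+2) + (−5) = −3.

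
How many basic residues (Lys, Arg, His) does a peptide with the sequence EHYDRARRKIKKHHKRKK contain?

Matching residues: H2, R5, R7, R8, K9, K11, K12, H13, H14, K15, R16, K17, K18.

13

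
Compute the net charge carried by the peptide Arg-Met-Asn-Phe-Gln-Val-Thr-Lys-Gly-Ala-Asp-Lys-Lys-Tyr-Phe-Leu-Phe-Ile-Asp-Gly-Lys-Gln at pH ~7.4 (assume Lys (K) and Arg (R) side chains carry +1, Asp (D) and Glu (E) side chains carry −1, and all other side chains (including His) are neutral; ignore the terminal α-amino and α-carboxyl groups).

+3

Positive (K, R): Arg1, Lys8, Lys12, Lys13, Lys21 → +5.
Negative (D, E): Asp11, Asp19 → −2.
Net charge = (+5) + (−2) = +3.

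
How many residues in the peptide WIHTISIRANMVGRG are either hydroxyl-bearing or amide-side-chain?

3

Hydroxyl-bearing: S, T, Y. Amide-side-chain: N, Q.
Hydroxyl-bearing residues here: T4, S6 (2).
Amide-side-chain residues here: N10 (1).
The two groups share no amino acid, so total = 2 + 1 = 3.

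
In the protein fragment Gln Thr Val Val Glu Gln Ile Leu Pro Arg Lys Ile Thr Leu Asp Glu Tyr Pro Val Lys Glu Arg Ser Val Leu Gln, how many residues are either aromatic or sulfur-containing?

Aromatic: F, W, Y. Sulfur-containing: C, M.
Aromatic residues here: Tyr17 (1).
Sulfur-containing residues here: none (0).
The two groups share no amino acid, so total = 1 + 0 = 1.

1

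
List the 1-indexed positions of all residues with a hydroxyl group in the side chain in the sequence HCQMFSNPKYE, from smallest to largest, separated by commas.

6, 10

Serine (S), threonine (T), and tyrosine (Y) each carry a hydroxyl group on the side chain.
Matching residues: S6, Y10.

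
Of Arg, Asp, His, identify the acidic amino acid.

The acidic residues are Asp (D) and Glu (E), whose side chains end in a carboxylate group.
Of the listed options, only Asp belongs to this group.

Asp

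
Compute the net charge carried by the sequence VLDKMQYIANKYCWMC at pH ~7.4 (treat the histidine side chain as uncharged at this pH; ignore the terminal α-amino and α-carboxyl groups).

+1

At pH ~7.4 the Lys and Arg side chains are protonated (+1), the Asp and Glu side chains are deprotonated (−1), and with His taken as neutral all other side chains carry no charge.
Positive (K, R): K4, K11 → +2.
Negative (D, E): D3 → −1.
Net charge = (+2) + (−1) = +1.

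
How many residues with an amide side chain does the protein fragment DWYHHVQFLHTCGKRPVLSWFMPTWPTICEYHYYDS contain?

1

The amide-side-chain residues are Asn (N) and Gln (Q).
Matching residues: Q7.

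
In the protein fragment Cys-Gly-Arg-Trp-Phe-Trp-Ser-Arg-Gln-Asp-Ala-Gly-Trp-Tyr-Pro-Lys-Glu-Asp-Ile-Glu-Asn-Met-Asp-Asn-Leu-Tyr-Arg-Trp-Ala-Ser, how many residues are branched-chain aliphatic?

V, L, and I make up the branched-chain aliphatic group.
Matching residues: Ile19, Leu25.

2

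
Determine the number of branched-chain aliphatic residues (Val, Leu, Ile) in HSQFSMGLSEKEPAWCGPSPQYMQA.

1

Matching residues: L8.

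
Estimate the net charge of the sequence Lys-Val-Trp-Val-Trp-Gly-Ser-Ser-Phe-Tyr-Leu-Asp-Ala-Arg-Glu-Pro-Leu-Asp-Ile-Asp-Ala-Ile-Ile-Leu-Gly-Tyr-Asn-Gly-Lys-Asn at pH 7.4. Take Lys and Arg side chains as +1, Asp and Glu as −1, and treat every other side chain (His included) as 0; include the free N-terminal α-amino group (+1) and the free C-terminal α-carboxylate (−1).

Positive (K, R): Lys1, Arg14, Lys29 → +3.
Negative (D, E): Asp12, Glu15, Asp18, Asp20 → −4.
The N-terminus (+1) and C-terminus (−1) cancel.
Net charge = (+3) + (−4) = −1.

-1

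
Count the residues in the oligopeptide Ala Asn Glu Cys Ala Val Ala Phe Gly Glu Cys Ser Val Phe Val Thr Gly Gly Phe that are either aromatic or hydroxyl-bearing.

5

Aromatic: F, W, Y. Hydroxyl-bearing: S, T, Y.
Aromatic residues here: Phe8, Phe14, Phe19 (3).
Hydroxyl-bearing residues here: Ser12, Thr16 (2).
(Y belongs to both groups, but none appear in this sequence.) Total = 3 + 2 = 5.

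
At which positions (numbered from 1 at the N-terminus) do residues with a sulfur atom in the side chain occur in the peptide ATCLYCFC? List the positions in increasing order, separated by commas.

Only Cys (C) and Met (M) have a sulfur atom in the side chain.
Matching residues: C3, C6, C8.

3, 6, 8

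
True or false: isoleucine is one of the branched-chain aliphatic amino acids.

Valine (V), leucine (L), and isoleucine (I) are the branched-chain amino acids.
Isoleucine is in this group.

True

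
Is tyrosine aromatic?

Yes

F, W, and Y each carry an aromatic ring on the side chain.
Tyrosine is in this group.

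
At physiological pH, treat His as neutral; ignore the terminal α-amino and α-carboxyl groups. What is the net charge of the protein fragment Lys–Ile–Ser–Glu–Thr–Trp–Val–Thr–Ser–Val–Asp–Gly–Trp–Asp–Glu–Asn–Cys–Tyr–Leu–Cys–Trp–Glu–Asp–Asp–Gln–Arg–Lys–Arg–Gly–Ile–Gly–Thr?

-3

At pH ~7.4 the Lys and Arg side chains are protonated (+1), the Asp and Glu side chains are deprotonated (−1), and with His taken as neutral all other side chains carry no charge.
Positive (K, R): Lys1, Arg26, Lys27, Arg28 → +4.
Negative (D, E): Glu4, Asp11, Asp14, Glu15, Glu22, Asp23, Asp24 → −7.
Net charge = (+4) + (−7) = −3.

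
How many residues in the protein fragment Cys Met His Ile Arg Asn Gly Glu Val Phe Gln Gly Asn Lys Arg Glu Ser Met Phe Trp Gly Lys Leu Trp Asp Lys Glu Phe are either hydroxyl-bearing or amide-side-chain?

4

Hydroxyl-bearing: S, T, Y. Amide-side-chain: N, Q.
Hydroxyl-bearing residues here: Ser17 (1).
Amide-side-chain residues here: Asn6, Gln11, Asn13 (3).
The two groups share no amino acid, so total = 1 + 3 = 4.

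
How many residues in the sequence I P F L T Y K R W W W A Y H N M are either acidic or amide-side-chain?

1

Acidic: D, E. Amide-side-chain: N, Q.
Acidic residues here: none (0).
Amide-side-chain residues here: N15 (1).
The two groups share no amino acid, so total = 0 + 1 = 1.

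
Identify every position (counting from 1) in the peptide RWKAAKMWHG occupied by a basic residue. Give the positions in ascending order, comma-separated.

1, 3, 6, 9

K, R, and H are the three residues with basic side chains (ε-amine, guanidinium, and imidazole respectively).
Matching residues: R1, K3, K6, H9.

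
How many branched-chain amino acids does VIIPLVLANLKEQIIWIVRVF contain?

12

Valine (V), leucine (L), and isoleucine (I) are the branched-chain amino acids.
Matching residues: V1, I2, I3, L5, V6, L7, L10, I14, I15, I17, V18, V20.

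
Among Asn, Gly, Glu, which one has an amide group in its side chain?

Asn

Only N (asparagine) and Q (glutamine) carry a side-chain carboxamide.
Of the listed options, only Asn belongs to this group.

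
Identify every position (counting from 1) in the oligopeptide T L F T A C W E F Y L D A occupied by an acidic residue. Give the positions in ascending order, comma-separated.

8, 12

The acidic residues are Asp (D) and Glu (E), whose side chains end in a carboxylate group.
Matching residues: E8, D12.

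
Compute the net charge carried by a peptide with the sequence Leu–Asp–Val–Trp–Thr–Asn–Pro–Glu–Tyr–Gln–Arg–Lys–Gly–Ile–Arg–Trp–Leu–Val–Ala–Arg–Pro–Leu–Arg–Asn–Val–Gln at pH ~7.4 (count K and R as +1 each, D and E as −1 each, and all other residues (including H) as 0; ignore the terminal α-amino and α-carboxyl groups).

+3

Positive (K, R): Arg11, Lys12, Arg15, Arg20, Arg23 → +5.
Negative (D, E): Asp2, Glu8 → −2.
Net charge = (+5) + (−2) = +3.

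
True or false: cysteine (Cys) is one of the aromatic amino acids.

The aromatic amino acids are Phe (F, benzyl), Trp (W, indole), and Tyr (Y, phenol).
Cysteine is not in this group.

False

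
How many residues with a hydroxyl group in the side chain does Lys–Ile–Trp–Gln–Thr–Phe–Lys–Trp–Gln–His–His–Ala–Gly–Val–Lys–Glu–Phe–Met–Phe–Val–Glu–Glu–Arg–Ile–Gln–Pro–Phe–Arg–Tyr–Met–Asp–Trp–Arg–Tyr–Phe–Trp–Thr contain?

4

The –OH-bearing residues are Ser, Thr (aliphatic alcohols), and Tyr (phenol).
Matching residues: Thr5, Tyr29, Tyr34, Thr37.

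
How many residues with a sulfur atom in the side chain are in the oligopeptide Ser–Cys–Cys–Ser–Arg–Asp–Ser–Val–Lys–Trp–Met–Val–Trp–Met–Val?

Cysteine (C, thiol) and methionine (M, thioether) are the two sulfur-containing amino acids.
Matching residues: Cys2, Cys3, Met11, Met14.

4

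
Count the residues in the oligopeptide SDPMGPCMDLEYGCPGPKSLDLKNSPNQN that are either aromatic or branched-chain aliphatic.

4

Aromatic: F, W, Y. Branched-chain aliphatic: I, L, V.
Aromatic residues here: Y12 (1).
Branched-chain aliphatic residues here: L10, L20, L22 (3).
The two groups share no amino acid, so total = 1 + 3 = 4.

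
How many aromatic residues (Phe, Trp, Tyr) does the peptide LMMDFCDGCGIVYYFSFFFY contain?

8

Matching residues: F5, Y13, Y14, F15, F17, F18, F19, Y20.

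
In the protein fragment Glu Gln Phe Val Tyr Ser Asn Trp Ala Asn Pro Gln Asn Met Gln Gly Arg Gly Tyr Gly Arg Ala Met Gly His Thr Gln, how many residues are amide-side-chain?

7

Only N (asparagine) and Q (glutamine) carry a side-chain carboxamide.
Matching residues: Gln2, Asn7, Asn10, Gln12, Asn13, Gln15, Gln27.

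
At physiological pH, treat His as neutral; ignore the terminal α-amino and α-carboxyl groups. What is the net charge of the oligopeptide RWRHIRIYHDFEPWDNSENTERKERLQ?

Near pH 7.4, K and R contribute +1 each, D and E contribute −1 each, and every other side chain (His included, as stated) is uncharged.
Positive (K, R): R1, R3, R6, R22, K23, R25 → +6.
Negative (D, E): D10, E12, D15, E18, E21, E24 → −6.
Net charge = (+6) + (−6) = 0.

0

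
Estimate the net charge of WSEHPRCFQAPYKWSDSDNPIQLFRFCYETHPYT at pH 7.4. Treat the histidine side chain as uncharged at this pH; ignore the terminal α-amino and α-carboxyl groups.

-1

Near pH 7.4, K and R contribute +1 each, D and E contribute −1 each, and every other side chain (His included, as stated) is uncharged.
Positive (K, R): R6, K13, R25 → +3.
Negative (D, E): E3, D16, D18, E29 → −4.
Net charge = (+3) + (−4) = −1.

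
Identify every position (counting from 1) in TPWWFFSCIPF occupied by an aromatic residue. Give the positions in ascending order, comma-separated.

Matching residues: W3, W4, F5, F6, F11.

3, 4, 5, 6, 11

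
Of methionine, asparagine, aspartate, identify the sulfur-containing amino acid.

methionine

The sulfur-bearing residues are cysteine (–SH) and methionine (–S–CH₃).
Of the listed options, only methionine belongs to this group.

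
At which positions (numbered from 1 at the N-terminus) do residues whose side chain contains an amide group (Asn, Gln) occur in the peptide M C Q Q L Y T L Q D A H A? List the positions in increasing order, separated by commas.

Matching residues: Q3, Q4, Q9.

3, 4, 9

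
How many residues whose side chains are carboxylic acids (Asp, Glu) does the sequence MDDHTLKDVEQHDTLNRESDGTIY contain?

Matching residues: D2, D3, D8, E10, D13, E18, D20.

7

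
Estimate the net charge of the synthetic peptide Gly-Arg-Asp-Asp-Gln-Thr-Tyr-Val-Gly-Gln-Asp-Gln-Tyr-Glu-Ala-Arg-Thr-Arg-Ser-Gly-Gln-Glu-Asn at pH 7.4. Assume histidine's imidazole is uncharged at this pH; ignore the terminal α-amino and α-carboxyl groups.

The side chains ionized at physiological pH are Lys/Arg (+1) and Asp/Glu (−1); with His treated as neutral, nothing else contributes.
Positive (K, R): Arg2, Arg16, Arg18 → +3.
Negative (D, E): Asp3, Asp4, Asp11, Glu14, Glu22 → −5.
Net charge = (+3) + (−5) = −2.

-2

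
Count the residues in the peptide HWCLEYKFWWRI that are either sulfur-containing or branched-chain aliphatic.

3

Sulfur-containing: C, M. Branched-chain aliphatic: I, L, V.
Sulfur-containing residues here: C3 (1).
Branched-chain aliphatic residues here: L4, I12 (2).
The two groups share no amino acid, so total = 1 + 2 = 3.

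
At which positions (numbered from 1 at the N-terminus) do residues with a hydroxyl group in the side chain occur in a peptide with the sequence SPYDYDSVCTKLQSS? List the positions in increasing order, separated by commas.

1, 3, 5, 7, 10, 14, 15

S, T, and Y are the three residues with a side-chain hydroxyl.
Matching residues: S1, Y3, Y5, S7, T10, S14, S15.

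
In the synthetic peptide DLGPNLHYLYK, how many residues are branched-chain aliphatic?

V, L, and I make up the branched-chain aliphatic group.
Matching residues: L2, L6, L9.

3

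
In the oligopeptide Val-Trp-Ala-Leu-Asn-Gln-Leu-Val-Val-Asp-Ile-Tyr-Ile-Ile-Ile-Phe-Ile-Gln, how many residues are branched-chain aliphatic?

10

The BCAAs are Val, Leu, and Ile — aliphatic side chains with a branch point.
Matching residues: Val1, Leu4, Leu7, Val8, Val9, Ile11, Ile13, Ile14, Ile15, Ile17.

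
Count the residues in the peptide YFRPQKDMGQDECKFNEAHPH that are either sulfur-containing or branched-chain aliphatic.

Sulfur-containing: C, M. Branched-chain aliphatic: I, L, V.
Sulfur-containing residues here: M8, C13 (2).
Branched-chain aliphatic residues here: none (0).
The two groups share no amino acid, so total = 2 + 0 = 2.

2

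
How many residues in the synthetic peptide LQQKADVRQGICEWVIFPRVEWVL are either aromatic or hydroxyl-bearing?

3

Aromatic: F, W, Y. Hydroxyl-bearing: S, T, Y.
Aromatic residues here: W14, F17, W22 (3).
Hydroxyl-bearing residues here: none (0).
(Y belongs to both groups, but none appear in this sequence.) Total = 3 + 0 = 3.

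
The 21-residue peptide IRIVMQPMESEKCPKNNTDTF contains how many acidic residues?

3

Only D (aspartate) and E (glutamate) carry a side-chain carboxylic acid.
Matching residues: E9, E11, D19.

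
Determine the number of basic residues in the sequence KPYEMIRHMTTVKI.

4

K, R, and H are the three residues with basic side chains (ε-amine, guanidinium, and imidazole respectively).
Matching residues: K1, R7, H8, K13.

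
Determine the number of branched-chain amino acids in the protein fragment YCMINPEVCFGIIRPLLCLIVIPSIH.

The BCAAs are Val, Leu, and Ile — aliphatic side chains with a branch point.
Matching residues: I4, V8, I12, I13, L16, L17, L19, I20, V21, I22, I25.

11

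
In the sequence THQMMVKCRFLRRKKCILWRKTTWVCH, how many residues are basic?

K, R, and H are the three residues with basic side chains (ε-amine, guanidinium, and imidazole respectively).
Matching residues: H2, K7, R9, R12, R13, K14, K15, R20, K21, H27.

10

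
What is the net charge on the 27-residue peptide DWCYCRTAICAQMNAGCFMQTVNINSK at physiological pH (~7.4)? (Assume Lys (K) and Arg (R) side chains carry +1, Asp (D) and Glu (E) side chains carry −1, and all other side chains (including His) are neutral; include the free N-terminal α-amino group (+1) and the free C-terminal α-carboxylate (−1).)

Positive (K, R): R6, K27 → +2.
Negative (D, E): D1 → −1.
The N-terminus (+1) and C-terminus (−1) cancel.
Net charge = (+2) + (−1) = +1.

+1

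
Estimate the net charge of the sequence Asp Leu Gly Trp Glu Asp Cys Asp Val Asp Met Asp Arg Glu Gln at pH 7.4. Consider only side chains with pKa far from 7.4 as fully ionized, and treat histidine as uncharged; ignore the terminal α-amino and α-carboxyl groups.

-6

The side chains ionized at physiological pH are Lys/Arg (+1) and Asp/Glu (−1); with His treated as neutral, nothing else contributes.
Positive (K, R): Arg13 → +1.
Negative (D, E): Asp1, Glu5, Asp6, Asp8, Asp10, Asp12, Glu14 → −7.
Net charge = (+1) + (−7) = −6.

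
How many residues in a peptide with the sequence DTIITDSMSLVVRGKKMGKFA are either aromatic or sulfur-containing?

3

Aromatic: F, W, Y. Sulfur-containing: C, M.
Aromatic residues here: F20 (1).
Sulfur-containing residues here: M8, M17 (2).
The two groups share no amino acid, so total = 1 + 2 = 3.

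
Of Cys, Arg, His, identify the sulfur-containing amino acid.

Cys

Cysteine (C, thiol) and methionine (M, thioether) are the two sulfur-containing amino acids.
Of the listed options, only Cys belongs to this group.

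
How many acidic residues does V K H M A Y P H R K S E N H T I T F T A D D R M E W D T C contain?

The acidic residues are Asp (D) and Glu (E), whose side chains end in a carboxylate group.
Matching residues: E12, D21, D22, E25, D27.

5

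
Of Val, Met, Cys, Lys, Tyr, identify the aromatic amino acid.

Phenylalanine (F), tryptophan (W), and tyrosine (Y) have aromatic ring side chains.
Of the listed options, only Tyr belongs to this group.

Tyr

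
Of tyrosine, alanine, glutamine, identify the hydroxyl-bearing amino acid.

tyrosine

S, T, and Y are the three residues with a side-chain hydroxyl.
Of the listed options, only tyrosine belongs to this group.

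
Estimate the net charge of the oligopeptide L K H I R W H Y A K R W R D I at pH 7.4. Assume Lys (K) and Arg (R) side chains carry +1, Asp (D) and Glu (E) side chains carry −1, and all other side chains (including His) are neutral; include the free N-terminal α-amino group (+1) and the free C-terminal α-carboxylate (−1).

+4

Positive (K, R): K2, R5, K10, R11, R13 → +5.
Negative (D, E): D14 → −1.
The N-terminus (+1) and C-terminus (−1) cancel.
Net charge = (+5) + (−1) = +4.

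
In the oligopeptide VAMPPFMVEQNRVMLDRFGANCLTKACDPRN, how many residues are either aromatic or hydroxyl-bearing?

3

Aromatic: F, W, Y. Hydroxyl-bearing: S, T, Y.
Aromatic residues here: F6, F18 (2).
Hydroxyl-bearing residues here: T24 (1).
(Y belongs to both groups, but none appear in this sequence.) Total = 2 + 1 = 3.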